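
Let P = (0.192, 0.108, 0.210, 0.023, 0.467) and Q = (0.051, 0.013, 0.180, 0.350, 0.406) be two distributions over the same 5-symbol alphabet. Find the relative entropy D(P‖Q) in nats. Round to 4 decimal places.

D(P‖Q) = Σ p·ln(p/q).
  0.192·ln(0.192/0.051) = 0.25453
  0.108·ln(0.108/0.013) = 0.22866
  0.210·ln(0.210/0.180) = 0.03237
  0.023·ln(0.023/0.350) = -0.06262
  0.467·ln(0.467/0.406) = 0.06537
D(P‖Q) = 0.5183 nats.

0.5183 nats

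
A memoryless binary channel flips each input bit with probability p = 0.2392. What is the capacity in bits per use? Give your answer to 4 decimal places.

0.2063 bits

Binary symmetric channel: C = 1 − h₂(ε) where h₂ is the binary entropy function.
h₂(0.2392) = −0.2392·log₂0.2392 − 0.7608·log₂0.7608 = 0.7937.
C = 1 − 0.7937 = 0.2063 bits per channel use.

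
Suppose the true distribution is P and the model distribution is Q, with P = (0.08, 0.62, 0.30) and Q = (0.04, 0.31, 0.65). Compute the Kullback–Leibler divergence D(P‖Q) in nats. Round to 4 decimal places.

0.2532 nats

D(P‖Q) = Σ p·ln(p/q).
  0.08·ln(0.08/0.04) = 0.05545
  0.62·ln(0.62/0.31) = 0.42975
  0.30·ln(0.30/0.65) = -0.23196
D(P‖Q) = 0.2532 nats.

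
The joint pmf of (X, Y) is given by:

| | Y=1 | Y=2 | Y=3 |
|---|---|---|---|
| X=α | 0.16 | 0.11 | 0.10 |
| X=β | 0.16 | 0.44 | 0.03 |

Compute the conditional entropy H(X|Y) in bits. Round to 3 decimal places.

Marginals: p(X) = (0.3700, 0.6300), p(Y) = (0.3200, 0.5500, 0.1300).
H(X|Y) = Σ p(Y) · H(X|Y=·).
  Y=1: p=0.3200, H(X|Y=1) = 1.0000
  Y=2: p=0.5500, H(X|Y=2) = 0.7219
  Y=3: p=0.1300, H(X|Y=3) = 0.7793
Weighted sum = 0.818 bits.

0.818 bits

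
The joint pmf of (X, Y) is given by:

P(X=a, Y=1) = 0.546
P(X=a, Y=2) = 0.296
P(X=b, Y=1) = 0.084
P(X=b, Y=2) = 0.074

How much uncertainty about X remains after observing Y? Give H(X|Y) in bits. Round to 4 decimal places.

0.6240 bits

Marginals: p(X) = (0.8420, 0.1580), p(Y) = (0.6300, 0.3700).
H(X|Y) = Σ p(Y) · H(X|Y=·).
  Y=1: p=0.6300, H(X|Y=1) = 0.5665
  Y=2: p=0.3700, H(X|Y=2) = 0.7219
Weighted sum = 0.6240 bits.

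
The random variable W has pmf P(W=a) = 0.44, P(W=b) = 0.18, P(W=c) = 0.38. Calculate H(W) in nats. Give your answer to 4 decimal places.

1.0376 nats

H(W) = −Σ p·ln p.
  −(0.44)·ln(0.44) = 0.36123
  −(0.18)·ln(0.18) = 0.30866
  −(0.38)·ln(0.38) = 0.36768
Sum: 0.36123 + 0.30866 + 0.36768 = 1.0376 nats.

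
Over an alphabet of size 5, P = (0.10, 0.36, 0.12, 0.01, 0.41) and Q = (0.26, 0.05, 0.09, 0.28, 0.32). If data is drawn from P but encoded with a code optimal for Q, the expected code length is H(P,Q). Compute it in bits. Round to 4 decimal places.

2.8595 bits

H(P,Q) = −Σ p·log₂ q.
  −0.10·log₂(0.26) = 0.19434
  −0.36·log₂(0.05) = 1.55589
  −0.12·log₂(0.09) = 0.41687
  −0.01·log₂(0.28) = 0.01837
  −0.41·log₂(0.32) = 0.67398
H(P,Q) = 2.8595 bits.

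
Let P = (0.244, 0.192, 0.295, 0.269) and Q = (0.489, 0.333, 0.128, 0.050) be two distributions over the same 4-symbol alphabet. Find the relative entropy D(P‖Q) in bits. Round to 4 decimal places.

0.6111 bits

D(P‖Q) = Σ p·log₂(p/q).
  0.244·log₂(0.244/0.489) = -0.24472
  0.192·log₂(0.192/0.333) = -0.15253
  0.295·log₂(0.295/0.128) = 0.35535
  0.269·log₂(0.269/0.050) = 0.65303
D(P‖Q) = 0.6111 bits.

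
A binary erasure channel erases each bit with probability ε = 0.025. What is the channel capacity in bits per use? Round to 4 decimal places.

Binary erasure channel: capacity C = 1 − ε.
C = 1 − 0.025 = 0.9750 bits per channel use.

0.9750 bits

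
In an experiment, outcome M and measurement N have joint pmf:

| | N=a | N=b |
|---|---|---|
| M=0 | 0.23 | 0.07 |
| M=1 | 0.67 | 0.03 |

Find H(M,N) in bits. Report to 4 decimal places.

H(M,N) = −Σ p(x,y)·log₂ p(x,y) over all 4 cells.
  cell (0,a): −0.23·log₂0.23 = 0.48767
  cell (0,b): −0.07·log₂0.07 = 0.26856
  cell (1,a): −0.67·log₂0.67 = 0.38710
  cell (1,b): −0.03·log₂0.03 = 0.15177
Sum = 1.2951 bits.

1.2951 bits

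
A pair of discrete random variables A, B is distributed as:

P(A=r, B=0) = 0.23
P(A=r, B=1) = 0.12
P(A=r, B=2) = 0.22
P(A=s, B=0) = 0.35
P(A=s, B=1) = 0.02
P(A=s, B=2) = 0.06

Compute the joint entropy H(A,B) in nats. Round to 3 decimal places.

H(A,B) = −Σ p(x,y)·ln p(x,y) over all 6 cells.
  cell (r,0): −0.23·ln0.23 = 0.3380
  cell (r,1): −0.12·ln0.12 = 0.2544
  cell (r,2): −0.22·ln0.22 = 0.3331
  cell (s,0): −0.35·ln0.35 = 0.3674
  cell (s,1): −0.02·ln0.02 = 0.0782
  cell (s,2): −0.06·ln0.06 = 0.1688
Sum = 1.540 nats.

1.540 nats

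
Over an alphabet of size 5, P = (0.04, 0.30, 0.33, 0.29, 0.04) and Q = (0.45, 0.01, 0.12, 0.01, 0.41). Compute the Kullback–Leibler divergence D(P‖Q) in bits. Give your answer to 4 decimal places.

3.0885 bits

D(P‖Q) = Σ p·log₂(p/q).
  0.04·log₂(0.04/0.45) = -0.13967
  0.30·log₂(0.30/0.01) = 1.47207
  0.33·log₂(0.33/0.12) = 0.48161
  0.29·log₂(0.29/0.01) = 1.40881
  0.04·log₂(0.04/0.41) = -0.13430
D(P‖Q) = 3.0885 bits.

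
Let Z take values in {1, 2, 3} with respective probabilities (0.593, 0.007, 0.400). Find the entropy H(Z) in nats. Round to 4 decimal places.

H(Z) = −Σ p·ln p.
  −(0.593)·ln(0.593) = 0.30988
  −(0.007)·ln(0.007) = 0.03473
  −(0.400)·ln(0.400) = 0.36652
Sum: 0.30988 + 0.03473 + 0.36652 = 0.7111 nats.

0.7111 nats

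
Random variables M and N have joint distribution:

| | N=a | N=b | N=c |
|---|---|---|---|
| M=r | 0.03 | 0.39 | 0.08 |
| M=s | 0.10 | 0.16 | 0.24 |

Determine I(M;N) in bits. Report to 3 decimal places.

0.161 bits

Marginals: p(M) = (0.5000, 0.5000), p(N) = (0.1300, 0.5500, 0.3200).
I(M;N) = H(M) + H(N) − H(M,N).
H(M) = 1.0000, H(N) = 1.3831, H(M,N) = 2.2224.
I(M;N) = 1.0000 + 1.3831 − 2.2224 = 0.161 bits.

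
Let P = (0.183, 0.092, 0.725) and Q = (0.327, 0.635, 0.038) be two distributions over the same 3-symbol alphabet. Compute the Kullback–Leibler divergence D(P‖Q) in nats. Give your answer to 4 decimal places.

1.8538 nats

D(P‖Q) = Σ p·ln(p/q).
  0.183·ln(0.183/0.327) = -0.10623
  0.092·ln(0.092/0.635) = -0.17773
  0.725·ln(0.725/0.038) = 2.13772
D(P‖Q) = 1.8538 nats.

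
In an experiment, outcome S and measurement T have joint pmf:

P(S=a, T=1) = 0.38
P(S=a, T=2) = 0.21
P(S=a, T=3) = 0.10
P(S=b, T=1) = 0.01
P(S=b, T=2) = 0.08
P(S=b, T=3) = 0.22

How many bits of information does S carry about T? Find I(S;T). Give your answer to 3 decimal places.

0.293 bits

Marginals: p(S) = (0.6900, 0.3100), p(T) = (0.3900, 0.2900, 0.3200).
I(S;T) = H(S) + H(T) − H(S,T).
H(S) = 0.8932, H(T) = 1.5737, H(S,T) = 2.1740.
I(S;T) = 0.8932 + 1.5737 − 2.1740 = 0.293 bits.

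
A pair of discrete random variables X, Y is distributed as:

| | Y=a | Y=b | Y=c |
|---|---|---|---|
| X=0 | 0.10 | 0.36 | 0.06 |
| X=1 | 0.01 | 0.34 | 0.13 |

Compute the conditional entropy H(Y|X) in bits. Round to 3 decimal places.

1.086 bits

Chain rule: H(Y|X) = H(X,Y) − H(X).
Marginals: p(X) = (0.5200, 0.4800), p(Y) = (0.1100, 0.7000, 0.1900).
H(X,Y) = 2.0846 bits; H(X) = 0.9988 bits.
H(Y|X) = 2.0846 − 0.9988 = 1.086 bits.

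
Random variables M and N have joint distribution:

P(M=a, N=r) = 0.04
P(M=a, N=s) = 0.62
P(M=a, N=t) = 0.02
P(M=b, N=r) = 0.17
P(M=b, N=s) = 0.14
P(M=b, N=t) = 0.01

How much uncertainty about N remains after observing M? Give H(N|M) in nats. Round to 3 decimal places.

0.499 nats

Marginals: p(M) = (0.6800, 0.3200), p(N) = (0.2100, 0.7600, 0.0300).
H(N|M) = Σ p(M) · H(N|M=·).
  M=a: p=0.6800, H(N|M=a) = 0.3546
  M=b: p=0.3200, H(N|M=b) = 0.8060
Weighted sum = 0.499 nats.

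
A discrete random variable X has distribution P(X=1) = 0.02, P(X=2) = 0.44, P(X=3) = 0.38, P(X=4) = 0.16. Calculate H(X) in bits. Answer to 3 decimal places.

1.587 bits

H(X) = −Σ p·log₂ p.
  −(0.02)·log₂(0.02) = 0.1129
  −(0.44)·log₂(0.44) = 0.5211
  −(0.38)·log₂(0.38) = 0.5305
  −(0.16)·log₂(0.16) = 0.4230
Sum: 0.1129 + 0.5211 + 0.5305 + 0.4230 = 1.587 bits.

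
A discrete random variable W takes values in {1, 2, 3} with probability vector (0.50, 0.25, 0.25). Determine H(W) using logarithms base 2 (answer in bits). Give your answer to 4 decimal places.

1.5000 bits

H(W) = −Σ p·log₂ p.
  −(0.50)·log₂(0.50) = 0.50000
  −(0.25)·log₂(0.25) = 0.50000
  −(0.25)·log₂(0.25) = 0.50000
Sum: 0.50000 + 0.50000 + 0.50000 = 1.5000 bits.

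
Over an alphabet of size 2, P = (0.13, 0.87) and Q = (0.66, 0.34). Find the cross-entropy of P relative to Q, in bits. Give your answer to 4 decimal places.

H(P,Q) = −Σ p·log₂ q.
  −0.13·log₂(0.66) = 0.07793
  −0.87·log₂(0.34) = 1.35406
H(P,Q) = 1.4320 bits.

1.4320 bits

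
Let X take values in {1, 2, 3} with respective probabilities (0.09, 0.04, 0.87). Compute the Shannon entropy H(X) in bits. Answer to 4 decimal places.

H(X) = −Σ p·log₂ p.
  −(0.09)·log₂(0.09) = 0.31265
  −(0.04)·log₂(0.04) = 0.18575
  −(0.87)·log₂(0.87) = 0.17479
Sum: 0.31265 + 0.18575 + 0.17479 = 0.6732 bits.

0.6732 bits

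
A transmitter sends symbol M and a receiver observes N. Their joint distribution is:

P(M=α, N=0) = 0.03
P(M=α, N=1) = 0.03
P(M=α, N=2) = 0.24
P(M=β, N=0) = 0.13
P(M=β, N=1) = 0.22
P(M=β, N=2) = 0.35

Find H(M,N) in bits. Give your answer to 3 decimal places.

2.191 bits

H(M,N) = −Σ p(x,y)·log₂ p(x,y) over all 6 cells.
  cell (α,0): −0.03·log₂0.03 = 0.1518
  cell (α,1): −0.03·log₂0.03 = 0.1518
  cell (α,2): −0.24·log₂0.24 = 0.4941
  cell (β,0): −0.13·log₂0.13 = 0.3826
  cell (β,1): −0.22·log₂0.22 = 0.4806
  cell (β,2): −0.35·log₂0.35 = 0.5301
Sum = 2.191 bits.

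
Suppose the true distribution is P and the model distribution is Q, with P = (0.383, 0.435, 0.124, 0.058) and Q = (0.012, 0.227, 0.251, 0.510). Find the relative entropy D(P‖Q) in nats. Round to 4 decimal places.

1.3958 nats

D(P‖Q) = Σ p·ln(p/q).
  0.383·ln(0.383/0.012) = 1.32638
  0.435·ln(0.435/0.227) = 0.28292
  0.124·ln(0.124/0.251) = -0.08744
  0.058·ln(0.058/0.510) = -0.12609
D(P‖Q) = 1.3958 nats.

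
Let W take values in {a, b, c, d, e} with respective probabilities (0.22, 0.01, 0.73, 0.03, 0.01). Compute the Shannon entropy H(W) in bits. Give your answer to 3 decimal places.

1.097 bits

H(W) = −Σ p·log₂ p.
  −(0.22)·log₂(0.22) = 0.4806
  −(0.01)·log₂(0.01) = 0.0664
  −(0.73)·log₂(0.73) = 0.3314
  −(0.03)·log₂(0.03) = 0.1518
  −(0.01)·log₂(0.01) = 0.0664
Sum: 0.4806 + 0.0664 + 0.3314 + 0.1518 + 0.0664 = 1.097 bits.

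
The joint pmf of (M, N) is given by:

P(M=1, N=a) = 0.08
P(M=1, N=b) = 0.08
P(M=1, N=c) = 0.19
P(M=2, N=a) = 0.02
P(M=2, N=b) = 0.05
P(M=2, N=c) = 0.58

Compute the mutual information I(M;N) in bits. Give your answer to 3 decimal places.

0.116 bits

Marginals: p(M) = (0.3500, 0.6500), p(N) = (0.1000, 0.1300, 0.7700).
I(M;N) = Σ p(x,y)·log₂[p(x,y)/(p(x)p(y))].
  (1,a): 0.08·log₂(2.2857) = 0.0954
  (1,b): 0.08·log₂(1.7582) = 0.0651
  (1,c): 0.19·log₂(0.7050) = -0.0958
  (2,a): 0.02·log₂(0.3077) = -0.0340
  (2,b): 0.05·log₂(0.5917) = -0.0379
  (2,c): 0.58·log₂(1.1588) = 0.1234
Sum = 0.116 bits.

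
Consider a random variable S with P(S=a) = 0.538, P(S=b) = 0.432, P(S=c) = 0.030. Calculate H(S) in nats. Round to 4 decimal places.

H(S) = −Σ p·ln p.
  −(0.538)·ln(0.538) = 0.33350
  −(0.432)·ln(0.432) = 0.36259
  −(0.030)·ln(0.030) = 0.10520
Sum: 0.33350 + 0.36259 + 0.10520 = 0.8013 nats.

0.8013 nats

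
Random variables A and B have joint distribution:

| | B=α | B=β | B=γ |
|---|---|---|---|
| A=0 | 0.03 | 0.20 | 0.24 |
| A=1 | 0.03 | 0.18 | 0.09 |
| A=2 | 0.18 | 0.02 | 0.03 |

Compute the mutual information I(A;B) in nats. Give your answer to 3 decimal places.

Marginals: p(A) = (0.4700, 0.3000, 0.2300), p(B) = (0.2400, 0.4000, 0.3600).
I(A;B) = H(A) + H(B) − H(A,B).
H(A) = 1.0541, H(B) = 1.0768, H(A,B) = 1.8923.
I(A;B) = 1.0541 + 1.0768 − 1.8923 = 0.239 nats.

0.239 nats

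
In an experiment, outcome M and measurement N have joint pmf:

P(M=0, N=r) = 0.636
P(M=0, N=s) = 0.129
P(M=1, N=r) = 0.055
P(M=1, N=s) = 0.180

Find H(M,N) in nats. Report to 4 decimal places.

H(M,N) = −Σ p(x,y)·ln p(x,y) over all 4 cells.
  cell (0,r): −0.636·ln0.636 = 0.28783
  cell (0,s): −0.129·ln0.129 = 0.26418
  cell (1,r): −0.055·ln0.055 = 0.15952
  cell (1,s): −0.180·ln0.180 = 0.30866
Sum = 1.0202 nats.

1.0202 nats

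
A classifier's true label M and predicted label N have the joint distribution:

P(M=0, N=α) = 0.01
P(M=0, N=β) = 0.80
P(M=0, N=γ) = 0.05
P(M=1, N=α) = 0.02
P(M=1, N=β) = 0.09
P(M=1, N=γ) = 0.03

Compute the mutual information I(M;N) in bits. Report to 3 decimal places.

0.060 bits

Marginals: p(M) = (0.8600, 0.1400), p(N) = (0.0300, 0.8900, 0.0800).
I(M;N) = H(M) + H(N) − H(M,N).
H(M) = 0.5842, H(N) = 0.5929, H(M,N) = 1.1174.
I(M;N) = 0.5842 + 0.5929 − 1.1174 = 0.060 bits.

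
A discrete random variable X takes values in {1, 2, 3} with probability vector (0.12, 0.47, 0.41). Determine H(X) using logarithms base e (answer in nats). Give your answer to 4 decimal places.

H(X) = −Σ p·ln p.
  −(0.12)·ln(0.12) = 0.25443
  −(0.47)·ln(0.47) = 0.35486
  −(0.41)·ln(0.41) = 0.36556
Sum: 0.25443 + 0.35486 + 0.36556 = 0.9748 nats.

0.9748 nats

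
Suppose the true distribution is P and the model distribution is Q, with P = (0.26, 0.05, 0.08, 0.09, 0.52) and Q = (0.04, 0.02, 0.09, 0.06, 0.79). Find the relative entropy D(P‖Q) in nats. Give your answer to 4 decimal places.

D(P‖Q) = Σ p·ln(p/q).
  0.26·ln(0.26/0.04) = 0.48667
  0.05·ln(0.05/0.02) = 0.04581
  0.08·ln(0.08/0.09) = -0.00942
  0.09·ln(0.09/0.06) = 0.03649
  0.52·ln(0.52/0.79) = -0.21747
D(P‖Q) = 0.3421 nats.

0.3421 nats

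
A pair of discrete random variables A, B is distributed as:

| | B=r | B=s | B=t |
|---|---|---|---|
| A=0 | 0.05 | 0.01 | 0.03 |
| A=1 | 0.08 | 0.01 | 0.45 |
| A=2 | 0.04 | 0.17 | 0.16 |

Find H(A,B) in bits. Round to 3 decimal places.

2.354 bits

H(A,B) = −Σ p(x,y)·log₂ p(x,y) over all 9 cells.
  cell (0,r): −0.05·log₂0.05 = 0.2161
  cell (0,s): −0.01·log₂0.01 = 0.0664
  cell (0,t): −0.03·log₂0.03 = 0.1518
  cell (1,r): −0.08·log₂0.08 = 0.2915
  cell (1,s): −0.01·log₂0.01 = 0.0664
  cell (1,t): −0.45·log₂0.45 = 0.5184
  cell (2,r): −0.04·log₂0.04 = 0.1858
  cell (2,s): −0.17·log₂0.17 = 0.4346
  cell (2,t): −0.16·log₂0.16 = 0.4230
Sum = 2.354 bits.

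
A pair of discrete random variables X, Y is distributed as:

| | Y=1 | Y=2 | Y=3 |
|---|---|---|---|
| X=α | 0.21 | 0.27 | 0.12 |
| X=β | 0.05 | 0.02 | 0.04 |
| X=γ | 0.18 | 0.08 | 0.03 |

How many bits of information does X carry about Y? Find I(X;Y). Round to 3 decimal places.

0.064 bits

Marginals: p(X) = (0.6000, 0.1100, 0.2900), p(Y) = (0.4400, 0.3700, 0.1900).
I(X;Y) = Σ p(x,y)·log₂[p(x,y)/(p(x)p(y))].
  (α,1): 0.21·log₂(0.7955) = -0.0693
  (α,2): 0.27·log₂(1.2162) = 0.0762
  (α,3): 0.12·log₂(1.0526) = 0.0089
  (β,1): 0.05·log₂(1.0331) = 0.0023
  (β,2): 0.02·log₂(0.4914) = -0.0205
  (β,3): 0.04·log₂(1.9139) = 0.0375
  (γ,1): 0.18·log₂(1.4107) = 0.0893
  (γ,2): 0.08·log₂(0.7456) = -0.0339
  (γ,3): 0.03·log₂(0.5445) = -0.0263
Sum = 0.064 bits.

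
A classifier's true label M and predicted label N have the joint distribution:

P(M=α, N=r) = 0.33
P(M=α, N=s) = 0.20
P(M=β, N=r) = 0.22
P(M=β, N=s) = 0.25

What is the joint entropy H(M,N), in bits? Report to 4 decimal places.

1.9728 bits

H(M,N) = −Σ p(x,y)·log₂ p(x,y) over all 4 cells.
  cell (α,r): −0.33·log₂0.33 = 0.52782
  cell (α,s): −0.20·log₂0.20 = 0.46439
  cell (β,r): −0.22·log₂0.22 = 0.48057
  cell (β,s): −0.25·log₂0.25 = 0.50000
Sum = 1.9728 bits.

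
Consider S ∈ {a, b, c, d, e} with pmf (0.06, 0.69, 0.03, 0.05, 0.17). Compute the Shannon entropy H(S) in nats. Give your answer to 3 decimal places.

0.981 nats

H(S) = −Σ p·ln p.
  −(0.06)·ln(0.06) = 0.1688
  −(0.69)·ln(0.69) = 0.2560
  −(0.03)·ln(0.03) = 0.1052
  −(0.05)·ln(0.05) = 0.1498
  −(0.17)·ln(0.17) = 0.3012
Sum: 0.1688 + 0.2560 + 0.1052 + 0.1498 + 0.3012 = 0.981 nats.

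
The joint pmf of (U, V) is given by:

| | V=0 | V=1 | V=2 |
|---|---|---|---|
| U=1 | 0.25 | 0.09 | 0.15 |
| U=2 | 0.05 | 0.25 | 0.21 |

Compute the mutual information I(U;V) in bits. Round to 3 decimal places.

Marginals: p(U) = (0.4900, 0.5100), p(V) = (0.3000, 0.3400, 0.3600).
I(U;V) = Σ p(x,y)·log₂[p(x,y)/(p(x)p(y))].
  (1,0): 0.25·log₂(1.7007) = 0.1915
  (1,1): 0.09·log₂(0.5402) = -0.0800
  (1,2): 0.15·log₂(0.8503) = -0.0351
  (2,0): 0.05·log₂(0.3268) = -0.0807
  (2,1): 0.25·log₂(1.4418) = 0.1320
  (2,2): 0.21·log₂(1.1438) = 0.0407
Sum = 0.168 bits.

0.168 bits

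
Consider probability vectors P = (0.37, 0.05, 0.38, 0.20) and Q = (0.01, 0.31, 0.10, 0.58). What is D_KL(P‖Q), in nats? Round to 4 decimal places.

D(P‖Q) = Σ p·ln(p/q).
  0.37·ln(0.37/0.01) = 1.33604
  0.05·ln(0.05/0.31) = -0.09123
  0.38·ln(0.38/0.10) = 0.50730
  0.20·ln(0.20/0.58) = -0.21294
D(P‖Q) = 1.5392 nats.

1.5392 nats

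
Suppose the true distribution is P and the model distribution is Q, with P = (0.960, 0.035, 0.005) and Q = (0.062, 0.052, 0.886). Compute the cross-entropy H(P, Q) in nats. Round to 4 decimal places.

H(P,Q) = −Σ p·ln q.
  −0.960·ln(0.062) = 2.66940
  −0.035·ln(0.052) = 0.10348
  −0.005·ln(0.886) = 0.00061
H(P,Q) = 2.7735 nats.

2.7735 nats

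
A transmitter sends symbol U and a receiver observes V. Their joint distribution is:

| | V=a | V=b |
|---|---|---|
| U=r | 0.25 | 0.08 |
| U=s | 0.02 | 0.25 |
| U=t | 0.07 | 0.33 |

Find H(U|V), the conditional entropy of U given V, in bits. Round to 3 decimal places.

1.276 bits

Chain rule: H(U|V) = H(U,V) − H(V).
Marginals: p(U) = (0.3300, 0.2700, 0.4000), p(V) = (0.3400, 0.6600).
H(U,V) = 2.2008 bits; H(V) = 0.9248 bits.
H(U|V) = 2.2008 − 0.9248 = 1.276 bits.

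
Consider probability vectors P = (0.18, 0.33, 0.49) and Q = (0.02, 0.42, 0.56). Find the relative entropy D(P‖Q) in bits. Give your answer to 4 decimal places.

0.3614 bits

D(P‖Q) = Σ p·log₂(p/q).
  0.18·log₂(0.18/0.02) = 0.57059
  0.33·log₂(0.33/0.42) = -0.11481
  0.49·log₂(0.49/0.56) = -0.09440
D(P‖Q) = 0.3614 bits.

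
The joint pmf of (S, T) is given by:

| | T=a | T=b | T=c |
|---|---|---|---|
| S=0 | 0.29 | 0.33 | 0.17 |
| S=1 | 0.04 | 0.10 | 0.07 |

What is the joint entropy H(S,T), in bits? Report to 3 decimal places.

H(S,T) = −Σ p(x,y)·log₂ p(x,y) over all 6 cells.
  cell (0,a): −0.29·log₂0.29 = 0.5179
  cell (0,b): −0.33·log₂0.33 = 0.5278
  cell (0,c): −0.17·log₂0.17 = 0.4346
  cell (1,a): −0.04·log₂0.04 = 0.1858
  cell (1,b): −0.10·log₂0.10 = 0.3322
  cell (1,c): −0.07·log₂0.07 = 0.2686
Sum = 2.267 bits.

2.267 bits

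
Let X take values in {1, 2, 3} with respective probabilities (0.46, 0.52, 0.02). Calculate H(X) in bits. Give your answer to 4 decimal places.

H(X) = −Σ p·log₂ p.
  −(0.46)·log₂(0.46) = 0.51534
  −(0.52)·log₂(0.52) = 0.49058
  −(0.02)·log₂(0.02) = 0.11288
Sum: 0.51534 + 0.49058 + 0.11288 = 1.1188 bits.

1.1188 bits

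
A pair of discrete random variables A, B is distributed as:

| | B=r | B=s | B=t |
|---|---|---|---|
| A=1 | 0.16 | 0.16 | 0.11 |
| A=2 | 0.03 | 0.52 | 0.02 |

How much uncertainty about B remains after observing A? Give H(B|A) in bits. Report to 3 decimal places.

Chain rule: H(B|A) = H(A,B) − H(A).
Marginals: p(A) = (0.4300, 0.5700), p(B) = (0.1900, 0.6800, 0.1300).
H(A,B) = 1.9515 bits; H(A) = 0.9858 bits.
H(B|A) = 1.9515 − 0.9858 = 0.966 bits.

0.966 bits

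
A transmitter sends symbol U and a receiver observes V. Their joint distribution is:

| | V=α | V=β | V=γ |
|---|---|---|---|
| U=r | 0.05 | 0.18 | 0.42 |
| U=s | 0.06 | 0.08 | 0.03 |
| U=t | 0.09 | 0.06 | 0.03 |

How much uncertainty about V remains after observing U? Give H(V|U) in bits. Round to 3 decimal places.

1.298 bits

Chain rule: H(V|U) = H(U,V) − H(U).
Marginals: p(U) = (0.6500, 0.1700, 0.1800), p(V) = (0.2000, 0.3200, 0.4800).
H(U,V) = 2.5818 bits; H(U) = 1.2839 bits.
H(V|U) = 2.5818 − 1.2839 = 1.298 bits.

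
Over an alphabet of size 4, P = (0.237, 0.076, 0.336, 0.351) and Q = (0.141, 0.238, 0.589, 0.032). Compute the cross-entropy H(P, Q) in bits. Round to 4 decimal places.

2.8268 bits

H(P,Q) = −Σ p·log₂ q.
  −0.237·log₂(0.141) = 0.66982
  −0.076·log₂(0.238) = 0.15739
  −0.336·log₂(0.589) = 0.25659
  −0.351·log₂(0.032) = 1.74299
H(P,Q) = 2.8268 bits.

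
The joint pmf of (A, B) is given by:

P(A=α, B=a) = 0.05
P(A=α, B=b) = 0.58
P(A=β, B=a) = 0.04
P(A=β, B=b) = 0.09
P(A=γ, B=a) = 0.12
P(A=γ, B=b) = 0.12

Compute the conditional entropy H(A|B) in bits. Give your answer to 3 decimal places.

1.163 bits

Chain rule: H(A|B) = H(A,B) − H(B).
Marginals: p(A) = (0.6300, 0.1300, 0.2400), p(B) = (0.2100, 0.7900).
H(A,B) = 1.9044 bits; H(B) = 0.7415 bits.
H(A|B) = 1.9044 − 0.7415 = 1.163 bits.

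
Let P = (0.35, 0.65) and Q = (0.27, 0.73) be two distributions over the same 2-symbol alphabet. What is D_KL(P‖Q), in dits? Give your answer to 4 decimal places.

0.0067 dits

D(P‖Q) = Σ p·log₁₀(p/q).
  0.35·log₁₀(0.35/0.27) = 0.03945
  0.65·log₁₀(0.65/0.73) = -0.03277
D(P‖Q) = 0.0067 dits.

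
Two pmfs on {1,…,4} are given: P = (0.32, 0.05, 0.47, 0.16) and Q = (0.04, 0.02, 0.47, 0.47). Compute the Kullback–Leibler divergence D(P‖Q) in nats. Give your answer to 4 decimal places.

D(P‖Q) = Σ p·ln(p/q).
  0.32·ln(0.32/0.04) = 0.66542
  0.05·ln(0.05/0.02) = 0.04581
  0.47·ln(0.47/0.47) = 0.00000
  0.16·ln(0.16/0.47) = -0.17241
D(P‖Q) = 0.5388 nats.

0.5388 nats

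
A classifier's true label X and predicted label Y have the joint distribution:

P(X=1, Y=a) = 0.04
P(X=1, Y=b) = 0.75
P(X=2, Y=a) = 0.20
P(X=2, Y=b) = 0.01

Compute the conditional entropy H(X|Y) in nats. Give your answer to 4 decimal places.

0.1614 nats

Chain rule: H(X|Y) = H(X,Y) − H(Y).
Marginals: p(X) = (0.7900, 0.2100), p(Y) = (0.2400, 0.7600).
H(X,Y) = 0.7125 nats; H(Y) = 0.5511 nats.
H(X|Y) = 0.7125 − 0.5511 = 0.1614 nats.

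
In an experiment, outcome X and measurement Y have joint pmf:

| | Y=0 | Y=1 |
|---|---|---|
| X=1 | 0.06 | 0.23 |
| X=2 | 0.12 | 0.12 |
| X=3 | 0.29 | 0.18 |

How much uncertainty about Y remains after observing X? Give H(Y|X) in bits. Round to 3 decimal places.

Chain rule: H(Y|X) = H(X,Y) − H(X).
Marginals: p(X) = (0.2900, 0.2400, 0.4700), p(Y) = (0.4700, 0.5300).
H(X,Y) = 2.4285 bits; H(X) = 1.5240 bits.
H(Y|X) = 2.4285 − 1.5240 = 0.905 bits.

0.905 bits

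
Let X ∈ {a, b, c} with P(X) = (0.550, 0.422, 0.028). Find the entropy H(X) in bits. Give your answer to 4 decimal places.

1.1441 bits

H(X) = −Σ p·log₂ p.
  −(0.550)·log₂(0.550) = 0.47437
  −(0.422)·log₂(0.422) = 0.52526
  −(0.028)·log₂(0.028) = 0.14444
Sum: 0.47437 + 0.52526 + 0.14444 = 1.1441 bits.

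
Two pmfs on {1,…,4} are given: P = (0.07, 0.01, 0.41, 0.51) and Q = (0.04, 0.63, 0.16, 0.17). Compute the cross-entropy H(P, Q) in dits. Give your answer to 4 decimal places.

H(P,Q) = −Σ p·log₁₀ q.
  −0.07·log₁₀(0.04) = 0.09786
  −0.01·log₁₀(0.63) = 0.00201
  −0.41·log₁₀(0.16) = 0.32631
  −0.51·log₁₀(0.17) = 0.39247
H(P,Q) = 0.8186 dits.

0.8186 dits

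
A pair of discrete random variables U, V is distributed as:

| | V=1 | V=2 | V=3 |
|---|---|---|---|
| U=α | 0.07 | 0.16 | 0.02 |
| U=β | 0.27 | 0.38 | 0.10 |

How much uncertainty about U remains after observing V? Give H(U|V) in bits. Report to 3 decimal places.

0.801 bits

Marginals: p(U) = (0.2500, 0.7500), p(V) = (0.3400, 0.5400, 0.1200).
H(U|V) = Σ p(V) · H(U|V=·).
  V=1: p=0.3400, H(U|V=1) = 0.7335
  V=2: p=0.5400, H(U|V=2) = 0.8767
  V=3: p=0.1200, H(U|V=3) = 0.6500
Weighted sum = 0.801 bits.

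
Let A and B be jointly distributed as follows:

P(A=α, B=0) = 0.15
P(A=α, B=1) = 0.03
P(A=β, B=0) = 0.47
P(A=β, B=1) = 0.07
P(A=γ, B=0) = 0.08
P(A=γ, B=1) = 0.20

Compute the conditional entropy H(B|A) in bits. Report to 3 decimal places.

0.659 bits

Marginals: p(A) = (0.1800, 0.5400, 0.2800), p(B) = (0.7000, 0.3000).
H(B|A) = Σ p(A) · H(B|A=·).
  A=α: p=0.1800, H(B|A=α) = 0.6500
  A=β: p=0.5400, H(B|A=β) = 0.5564
  A=γ: p=0.2800, H(B|A=γ) = 0.8631
Weighted sum = 0.659 bits.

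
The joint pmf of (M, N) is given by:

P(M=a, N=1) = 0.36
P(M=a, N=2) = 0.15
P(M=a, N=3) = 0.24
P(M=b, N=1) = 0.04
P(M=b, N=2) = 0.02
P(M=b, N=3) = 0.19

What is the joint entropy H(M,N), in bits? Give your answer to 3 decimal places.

2.189 bits

H(M,N) = −Σ p(x,y)·log₂ p(x,y) over all 6 cells.
  cell (a,1): −0.36·log₂0.36 = 0.5306
  cell (a,2): −0.15·log₂0.15 = 0.4105
  cell (a,3): −0.24·log₂0.24 = 0.4941
  cell (b,1): −0.04·log₂0.04 = 0.1858
  cell (b,2): −0.02·log₂0.02 = 0.1129
  cell (b,3): −0.19·log₂0.19 = 0.4552
Sum = 2.189 bits.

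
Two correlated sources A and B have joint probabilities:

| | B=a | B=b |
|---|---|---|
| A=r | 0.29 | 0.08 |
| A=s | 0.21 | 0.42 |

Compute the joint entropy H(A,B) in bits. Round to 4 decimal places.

H(A,B) = −Σ p(x,y)·log₂ p(x,y) over all 4 cells.
  cell (r,a): −0.29·log₂0.29 = 0.51790
  cell (r,b): −0.08·log₂0.08 = 0.29151
  cell (s,a): −0.21·log₂0.21 = 0.47282
  cell (s,b): −0.42·log₂0.42 = 0.52565
Sum = 1.8079 bits.

1.8079 bits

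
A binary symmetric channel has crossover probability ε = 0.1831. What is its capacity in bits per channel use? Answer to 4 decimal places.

0.3132 bits

Binary symmetric channel: C = 1 − h₂(ε) where h₂ is the binary entropy function.
h₂(0.1831) = −0.1831·log₂0.1831 − 0.8169·log₂0.8169 = 0.6868.
C = 1 − 0.6868 = 0.3132 bits per channel use.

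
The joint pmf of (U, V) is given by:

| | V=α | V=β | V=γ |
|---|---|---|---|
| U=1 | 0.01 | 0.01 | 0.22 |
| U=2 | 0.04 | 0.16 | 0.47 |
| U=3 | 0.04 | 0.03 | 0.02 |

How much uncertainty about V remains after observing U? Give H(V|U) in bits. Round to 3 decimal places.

Chain rule: H(V|U) = H(U,V) − H(U).
Marginals: p(U) = (0.2400, 0.6700, 0.0900), p(V) = (0.0900, 0.2000, 0.7100).
H(U,V) = 2.1846 bits; H(U) = 1.1939 bits.
H(V|U) = 2.1846 − 1.1939 = 0.991 bits.

0.991 bits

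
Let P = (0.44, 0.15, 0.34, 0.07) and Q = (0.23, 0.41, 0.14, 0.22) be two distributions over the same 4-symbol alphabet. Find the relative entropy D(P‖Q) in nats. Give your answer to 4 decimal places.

D(P‖Q) = Σ p·ln(p/q).
  0.44·ln(0.44/0.23) = 0.28543
  0.15·ln(0.15/0.41) = -0.15083
  0.34·ln(0.34/0.14) = 0.30168
  0.07·ln(0.07/0.22) = -0.08016
D(P‖Q) = 0.3561 nats.

0.3561 nats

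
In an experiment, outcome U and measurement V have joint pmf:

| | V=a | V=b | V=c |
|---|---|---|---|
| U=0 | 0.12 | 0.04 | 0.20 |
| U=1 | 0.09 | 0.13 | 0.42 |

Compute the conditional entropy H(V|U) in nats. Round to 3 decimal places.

0.898 nats

Chain rule: H(V|U) = H(U,V) − H(U).
Marginals: p(U) = (0.3600, 0.6400), p(V) = (0.2100, 0.1700, 0.6200).
H(U,V) = 1.5514 nats; H(U) = 0.6534 nats.
H(V|U) = 1.5514 − 0.6534 = 0.898 nats.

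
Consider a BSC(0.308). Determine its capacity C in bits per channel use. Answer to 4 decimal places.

0.1091 bits

Binary symmetric channel: C = 1 − h₂(ε) where h₂ is the binary entropy function.
h₂(0.308) = −0.308·log₂0.308 − 0.692·log₂0.692 = 0.8909.
C = 1 − 0.8909 = 0.1091 bits per channel use.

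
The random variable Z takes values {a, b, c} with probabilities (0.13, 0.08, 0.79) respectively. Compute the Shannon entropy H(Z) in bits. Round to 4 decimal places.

0.9428 bits

H(Z) = −Σ p·log₂ p.
  −(0.13)·log₂(0.13) = 0.38264
  −(0.08)·log₂(0.08) = 0.29151
  −(0.79)·log₂(0.79) = 0.26866
Sum: 0.38264 + 0.29151 + 0.26866 = 0.9428 bits.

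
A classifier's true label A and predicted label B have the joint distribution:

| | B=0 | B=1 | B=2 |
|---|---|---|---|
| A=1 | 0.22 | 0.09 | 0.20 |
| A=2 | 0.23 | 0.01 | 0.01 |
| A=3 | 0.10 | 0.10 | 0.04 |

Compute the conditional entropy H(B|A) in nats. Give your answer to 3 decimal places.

Chain rule: H(B|A) = H(A,B) − H(A).
Marginals: p(A) = (0.5100, 0.2500, 0.2400), p(B) = (0.5500, 0.2000, 0.2500).
H(A,B) = 1.8911 nats; H(A) = 1.0325 nats.
H(B|A) = 1.8911 − 1.0325 = 0.859 nats.

0.859 nats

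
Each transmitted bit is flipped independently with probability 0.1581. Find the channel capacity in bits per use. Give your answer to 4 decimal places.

0.3703 bits

Binary symmetric channel: C = 1 − h₂(ε) where h₂ is the binary entropy function.
h₂(0.1581) = −0.1581·log₂0.1581 − 0.8419·log₂0.8419 = 0.6297.
C = 1 − 0.6297 = 0.3703 bits per channel use.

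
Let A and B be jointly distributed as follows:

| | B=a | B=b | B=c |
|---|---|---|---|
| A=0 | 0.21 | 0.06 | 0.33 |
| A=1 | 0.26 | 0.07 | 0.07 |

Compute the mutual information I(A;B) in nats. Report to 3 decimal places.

Marginals: p(A) = (0.6000, 0.4000), p(B) = (0.4700, 0.1300, 0.4000).
I(A;B) = H(A) + H(B) − H(A,B).
H(A) = 0.6730, H(B) = 0.9866, H(A,B) = 1.5849.
I(A;B) = 0.6730 + 0.9866 − 1.5849 = 0.075 nats.

0.075 nats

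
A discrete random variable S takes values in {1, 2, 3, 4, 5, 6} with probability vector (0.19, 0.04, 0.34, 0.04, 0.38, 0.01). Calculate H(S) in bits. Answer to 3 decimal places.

H(S) = −Σ p·log₂ p.
  −(0.19)·log₂(0.19) = 0.4552
  −(0.04)·log₂(0.04) = 0.1858
  −(0.34)·log₂(0.34) = 0.5292
  −(0.04)·log₂(0.04) = 0.1858
  −(0.38)·log₂(0.38) = 0.5305
  −(0.01)·log₂(0.01) = 0.0664
Sum: 0.4552 + 0.1858 + 0.5292 + 0.1858 + 0.5305 + 0.0664 = 1.953 bits.

1.953 bits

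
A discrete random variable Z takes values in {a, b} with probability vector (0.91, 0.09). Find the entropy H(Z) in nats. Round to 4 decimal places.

0.3025 nats

H(Z) = −Σ p·ln p.
  −(0.91)·ln(0.91) = 0.08582
  −(0.09)·ln(0.09) = 0.21672
Sum: 0.08582 + 0.21672 = 0.3025 nats.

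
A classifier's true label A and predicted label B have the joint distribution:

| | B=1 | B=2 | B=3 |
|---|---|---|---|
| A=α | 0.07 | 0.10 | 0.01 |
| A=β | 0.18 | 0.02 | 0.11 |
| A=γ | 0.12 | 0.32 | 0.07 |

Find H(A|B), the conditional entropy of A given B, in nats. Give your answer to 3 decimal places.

0.853 nats

Marginals: p(A) = (0.1800, 0.3100, 0.5100), p(B) = (0.3700, 0.4400, 0.1900).
H(A|B) = Σ p(B) · H(A|B=·).
  B=1: p=0.3700, H(A|B=1) = 1.0307
  B=2: p=0.4400, H(A|B=2) = 0.7088
  B=3: p=0.1900, H(A|B=3) = 0.8393
Weighted sum = 0.853 nats.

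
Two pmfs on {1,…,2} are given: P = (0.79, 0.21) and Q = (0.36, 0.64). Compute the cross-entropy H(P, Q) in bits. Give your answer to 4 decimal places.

H(P,Q) = −Σ p·log₂ q.
  −0.79·log₂(0.36) = 1.16441
  −0.21·log₂(0.64) = 0.13521
H(P,Q) = 1.2996 bits.

1.2996 bits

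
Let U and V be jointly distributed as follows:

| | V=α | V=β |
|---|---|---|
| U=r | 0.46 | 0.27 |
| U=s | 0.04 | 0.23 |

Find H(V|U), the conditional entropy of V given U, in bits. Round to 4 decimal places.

Marginals: p(U) = (0.7300, 0.2700), p(V) = (0.5000, 0.5000).
H(V|U) = Σ p(U) · H(V|U=·).
  U=r: p=0.7300, H(V|U=r) = 0.9506
  U=s: p=0.2700, H(V|U=s) = 0.6052
Weighted sum = 0.8573 bits.

0.8573 bits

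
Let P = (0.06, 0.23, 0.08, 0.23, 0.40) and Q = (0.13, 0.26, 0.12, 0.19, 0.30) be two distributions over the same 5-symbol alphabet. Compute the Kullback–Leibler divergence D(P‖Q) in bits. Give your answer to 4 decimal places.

0.0750 bits

D(P‖Q) = Σ p·log₂(p/q).
  0.06·log₂(0.06/0.13) = -0.06693
  0.23·log₂(0.23/0.26) = -0.04068
  0.08·log₂(0.08/0.12) = -0.04680
  0.23·log₂(0.23/0.19) = 0.06340
  0.40·log₂(0.40/0.30) = 0.16601
D(P‖Q) = 0.0750 bits.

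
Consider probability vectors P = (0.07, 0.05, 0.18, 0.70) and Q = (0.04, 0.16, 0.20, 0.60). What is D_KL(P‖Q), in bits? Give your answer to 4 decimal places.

D(P‖Q) = Σ p·log₂(p/q).
  0.07·log₂(0.07/0.04) = 0.05651
  0.05·log₂(0.05/0.16) = -0.08390
  0.18·log₂(0.18/0.20) = -0.02736
  0.70·log₂(0.70/0.60) = 0.15567
D(P‖Q) = 0.1009 bits.

0.1009 bits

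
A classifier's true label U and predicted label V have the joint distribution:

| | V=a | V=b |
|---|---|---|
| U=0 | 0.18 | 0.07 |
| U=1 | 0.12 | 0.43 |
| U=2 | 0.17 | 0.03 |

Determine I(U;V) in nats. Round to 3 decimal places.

0.170 nats

Marginals: p(U) = (0.2500, 0.5500, 0.2000), p(V) = (0.4700, 0.5300).
I(U;V) = Σ p(x,y)·ln[p(x,y)/(p(x)p(y))].
  (0,a): 0.18·ln(1.5319) = 0.0768
  (0,b): 0.07·ln(0.5283) = -0.0447
  (1,a): 0.12·ln(0.4642) = -0.0921
  (1,b): 0.43·ln(1.4751) = 0.1672
  (2,a): 0.17·ln(1.8085) = 0.1007
  (2,b): 0.03·ln(0.2830) = -0.0379
Sum = 0.170 nats.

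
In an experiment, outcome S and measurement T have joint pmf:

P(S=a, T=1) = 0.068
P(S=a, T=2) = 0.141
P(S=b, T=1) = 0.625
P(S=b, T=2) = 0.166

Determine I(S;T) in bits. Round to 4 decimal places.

0.1132 bits

Marginals: p(S) = (0.2090, 0.7910), p(T) = (0.6930, 0.3070).
I(S;T) = H(S) + H(T) − H(S,T).
H(S) = 0.7396, H(T) = 0.8897, H(S,T) = 1.5161.
I(S;T) = 0.7396 + 0.8897 − 1.5161 = 0.1132 bits.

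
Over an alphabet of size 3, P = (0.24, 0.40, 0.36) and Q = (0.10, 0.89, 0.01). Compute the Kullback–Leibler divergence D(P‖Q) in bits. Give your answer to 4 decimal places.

D(P‖Q) = Σ p·log₂(p/q).
  0.24·log₂(0.24/0.10) = 0.30313
  0.40·log₂(0.40/0.89) = -0.46152
  0.36·log₂(0.36/0.01) = 1.86117
D(P‖Q) = 1.7028 bits.

1.7028 bits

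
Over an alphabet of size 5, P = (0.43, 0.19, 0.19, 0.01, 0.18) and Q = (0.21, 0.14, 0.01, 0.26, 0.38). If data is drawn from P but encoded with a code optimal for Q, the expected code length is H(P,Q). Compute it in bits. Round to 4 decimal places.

3.0401 bits

H(P,Q) = −Σ p·log₂ q.
  −0.43·log₂(0.21) = 0.96816
  −0.19·log₂(0.14) = 0.53894
  −0.19·log₂(0.01) = 1.26233
  −0.01·log₂(0.26) = 0.01943
  −0.18·log₂(0.38) = 0.25127
H(P,Q) = 3.0401 bits.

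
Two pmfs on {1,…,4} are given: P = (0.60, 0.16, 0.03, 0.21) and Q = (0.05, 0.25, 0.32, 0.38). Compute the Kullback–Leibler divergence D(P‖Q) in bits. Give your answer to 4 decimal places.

1.7658 bits

D(P‖Q) = Σ p·log₂(p/q).
  0.60·log₂(0.60/0.05) = 2.15098
  0.16·log₂(0.16/0.25) = -0.10302
  0.03·log₂(0.03/0.32) = -0.10245
  0.21·log₂(0.21/0.38) = -0.17968
D(P‖Q) = 1.7658 bits.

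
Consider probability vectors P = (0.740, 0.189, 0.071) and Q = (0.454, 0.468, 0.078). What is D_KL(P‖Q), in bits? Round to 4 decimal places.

D(P‖Q) = Σ p·log₂(p/q).
  0.740·log₂(0.740/0.454) = 0.52158
  0.189·log₂(0.189/0.468) = -0.24724
  0.071·log₂(0.071/0.078) = -0.00963
D(P‖Q) = 0.2647 bits.

0.2647 bits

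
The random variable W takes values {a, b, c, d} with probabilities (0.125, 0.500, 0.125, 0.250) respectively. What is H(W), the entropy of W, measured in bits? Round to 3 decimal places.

H(W) = −Σ p·log₂ p.
  −(0.125)·log₂(0.125) = 0.3750
  −(0.500)·log₂(0.500) = 0.5000
  −(0.125)·log₂(0.125) = 0.3750
  −(0.250)·log₂(0.250) = 0.5000
Sum: 0.3750 + 0.5000 + 0.3750 + 0.5000 = 1.750 bits.

1.750 bits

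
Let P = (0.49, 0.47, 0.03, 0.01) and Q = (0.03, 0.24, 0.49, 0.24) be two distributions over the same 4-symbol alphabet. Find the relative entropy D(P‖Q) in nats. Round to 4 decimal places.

1.5690 nats

D(P‖Q) = Σ p·ln(p/q).
  0.49·ln(0.49/0.03) = 1.36867
  0.47·ln(0.47/0.24) = 0.31588
  0.03·ln(0.03/0.49) = -0.08380
  0.01·ln(0.01/0.24) = -0.03178
D(P‖Q) = 1.5690 nats.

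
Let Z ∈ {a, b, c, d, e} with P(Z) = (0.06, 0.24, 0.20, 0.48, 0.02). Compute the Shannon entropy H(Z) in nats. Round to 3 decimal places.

1.264 nats

H(Z) = −Σ p·ln p.
  −(0.06)·ln(0.06) = 0.1688
  −(0.24)·ln(0.24) = 0.3425
  −(0.20)·ln(0.20) = 0.3219
  −(0.48)·ln(0.48) = 0.3523
  −(0.02)·ln(0.02) = 0.0782
Sum: 0.1688 + 0.3425 + 0.3219 + 0.3523 + 0.0782 = 1.264 nats.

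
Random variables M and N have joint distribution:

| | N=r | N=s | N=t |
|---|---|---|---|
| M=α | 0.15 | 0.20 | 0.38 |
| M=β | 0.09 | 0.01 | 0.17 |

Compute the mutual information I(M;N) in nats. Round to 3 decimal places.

0.044 nats

Marginals: p(M) = (0.7300, 0.2700), p(N) = (0.2400, 0.2100, 0.5500).
I(M;N) = Σ p(x,y)·ln[p(x,y)/(p(x)p(y))].
  (α,r): 0.15·ln(0.8562) = -0.0233
  (α,s): 0.20·ln(1.3046) = 0.0532
  (α,t): 0.38·ln(0.9465) = -0.0209
  (β,r): 0.09·ln(1.3889) = 0.0296
  (β,s): 0.01·ln(0.1764) = -0.0174
  (β,t): 0.17·ln(1.1448) = 0.0230
Sum = 0.044 nats.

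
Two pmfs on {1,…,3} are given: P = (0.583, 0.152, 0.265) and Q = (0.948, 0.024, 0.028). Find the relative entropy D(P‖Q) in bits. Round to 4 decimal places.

D(P‖Q) = Σ p·log₂(p/q).
  0.583·log₂(0.583/0.948) = -0.40891
  0.152·log₂(0.152/0.024) = 0.40477
  0.265·log₂(0.265/0.028) = 0.85926
D(P‖Q) = 0.8551 bits.

0.8551 bits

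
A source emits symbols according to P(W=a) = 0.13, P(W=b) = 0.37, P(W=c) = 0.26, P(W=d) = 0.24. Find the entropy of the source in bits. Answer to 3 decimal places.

1.913 bits

H(W) = −Σ p·log₂ p.
  −(0.13)·log₂(0.13) = 0.3826
  −(0.37)·log₂(0.37) = 0.5307
  −(0.26)·log₂(0.26) = 0.5053
  −(0.24)·log₂(0.24) = 0.4941
Sum: 0.3826 + 0.5307 + 0.5053 + 0.4941 = 1.913 bits.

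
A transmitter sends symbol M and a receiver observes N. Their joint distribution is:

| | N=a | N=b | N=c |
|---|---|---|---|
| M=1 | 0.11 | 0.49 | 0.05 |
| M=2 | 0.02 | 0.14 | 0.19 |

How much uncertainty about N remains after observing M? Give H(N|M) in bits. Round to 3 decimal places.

Marginals: p(M) = (0.6500, 0.3500), p(N) = (0.1300, 0.6300, 0.2400).
H(N|M) = Σ p(M) · H(N|M=·).
  M=1: p=0.6500, H(N|M=1) = 1.0257
  M=2: p=0.3500, H(N|M=2) = 1.2432
Weighted sum = 1.102 bits.

1.102 bits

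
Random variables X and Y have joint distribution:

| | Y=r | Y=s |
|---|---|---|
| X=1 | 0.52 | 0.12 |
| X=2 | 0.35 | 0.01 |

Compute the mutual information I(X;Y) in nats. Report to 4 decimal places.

0.0318 nats

Marginals: p(X) = (0.6400, 0.3600), p(Y) = (0.8700, 0.1300).
I(X;Y) = H(X) + H(Y) − H(X,Y).
H(X) = 0.6534, H(Y) = 0.3864, H(X,Y) = 1.0080.
I(X;Y) = 0.6534 + 0.3864 − 1.0080 = 0.0318 nats.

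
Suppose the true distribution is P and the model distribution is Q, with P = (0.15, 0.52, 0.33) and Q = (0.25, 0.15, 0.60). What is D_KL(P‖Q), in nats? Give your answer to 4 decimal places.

D(P‖Q) = Σ p·ln(p/q).
  0.15·ln(0.15/0.25) = -0.07662
  0.52·ln(0.52/0.15) = 0.64646
  0.33·ln(0.33/0.60) = -0.19729
D(P‖Q) = 0.3726 nats.

0.3726 nats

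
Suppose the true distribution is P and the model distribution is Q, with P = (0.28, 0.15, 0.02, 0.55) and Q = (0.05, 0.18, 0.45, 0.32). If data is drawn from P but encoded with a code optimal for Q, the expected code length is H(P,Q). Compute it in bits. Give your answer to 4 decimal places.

2.5084 bits

H(P,Q) = −Σ p·log₂ q.
  −0.28·log₂(0.05) = 1.21014
  −0.15·log₂(0.18) = 0.37109
  −0.02·log₂(0.45) = 0.02304
  −0.55·log₂(0.32) = 0.90412
H(P,Q) = 2.5084 bits.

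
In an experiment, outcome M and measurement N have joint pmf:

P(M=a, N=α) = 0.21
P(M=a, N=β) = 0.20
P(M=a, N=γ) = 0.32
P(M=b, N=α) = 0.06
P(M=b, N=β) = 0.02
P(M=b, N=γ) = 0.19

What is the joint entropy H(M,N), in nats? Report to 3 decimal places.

1.577 nats

H(M,N) = −Σ p(x,y)·ln p(x,y) over all 6 cells.
  cell (a,α): −0.21·ln0.21 = 0.3277
  cell (a,β): −0.20·ln0.20 = 0.3219
  cell (a,γ): −0.32·ln0.32 = 0.3646
  cell (b,α): −0.06·ln0.06 = 0.1688
  cell (b,β): −0.02·ln0.02 = 0.0782
  cell (b,γ): −0.19·ln0.19 = 0.3155
Sum = 1.577 nats.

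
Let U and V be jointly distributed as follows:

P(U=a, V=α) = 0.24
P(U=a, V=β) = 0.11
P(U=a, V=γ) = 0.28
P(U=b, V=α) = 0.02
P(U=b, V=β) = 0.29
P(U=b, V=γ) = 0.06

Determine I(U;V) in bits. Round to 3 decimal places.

Marginals: p(U) = (0.6300, 0.3700), p(V) = (0.2600, 0.4000, 0.3400).
I(U;V) = H(U) + H(V) − H(U,V).
H(U) = 0.9507, H(V) = 1.5632, H(U,V) = 2.2330.
I(U;V) = 0.9507 + 1.5632 − 2.2330 = 0.281 bits.

0.281 bits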